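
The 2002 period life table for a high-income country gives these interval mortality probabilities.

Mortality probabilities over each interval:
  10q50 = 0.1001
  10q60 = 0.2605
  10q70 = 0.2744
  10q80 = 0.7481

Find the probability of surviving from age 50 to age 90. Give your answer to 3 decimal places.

The overall survival probability is (1 − 0.1001) × (1 − 0.2605) × (1 − 0.2744) × (1 − 0.7481).
= 0.8999 × 0.7395 × 0.7256 × 0.2519 = 0.121635.

0.122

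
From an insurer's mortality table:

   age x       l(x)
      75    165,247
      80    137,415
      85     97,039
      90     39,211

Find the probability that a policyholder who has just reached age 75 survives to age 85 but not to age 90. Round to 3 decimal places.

0.350

This is the probability of reaching 85 but not 90, conditional on being alive at 75: (l(85) − l(90)) / l(75).
= (97,039 − 39,211) / 165,247 = 57,828 / 165,247 = 0.349949.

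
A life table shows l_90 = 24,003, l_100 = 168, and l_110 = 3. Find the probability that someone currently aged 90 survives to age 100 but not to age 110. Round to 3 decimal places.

This is the probability of reaching 100 but not 110, conditional on being alive at 90: (l_100 − l_110) / l_90.
= (168 − 3) / 24,003 = 165 / 24,003 = 0.006874.

0.007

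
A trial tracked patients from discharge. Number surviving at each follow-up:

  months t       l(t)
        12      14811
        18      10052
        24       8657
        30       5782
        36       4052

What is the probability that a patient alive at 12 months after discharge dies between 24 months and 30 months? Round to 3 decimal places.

This is the probability of reaching 24 but not 30, conditional on being alive at 12: (l(24) − l(30)) / l(12).
= (8657 − 5782) / 14811 = 2875 / 14811 = 0.194112.

0.194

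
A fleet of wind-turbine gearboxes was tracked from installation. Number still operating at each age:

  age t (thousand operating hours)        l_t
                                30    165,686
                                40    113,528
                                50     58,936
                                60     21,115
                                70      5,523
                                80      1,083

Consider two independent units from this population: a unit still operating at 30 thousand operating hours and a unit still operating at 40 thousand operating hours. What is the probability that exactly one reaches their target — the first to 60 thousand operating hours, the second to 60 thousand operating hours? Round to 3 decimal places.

p₁ = l_60/l_30 = 21,115/165,686 = 0.127440; p₂ = l_60/l_40 = 21,115/113,528 = 0.185989.
P(exactly one) = p₁(1−p₂) + (1−p₁)p₂ = 0.103738 + 0.162287 = 0.266024.

0.266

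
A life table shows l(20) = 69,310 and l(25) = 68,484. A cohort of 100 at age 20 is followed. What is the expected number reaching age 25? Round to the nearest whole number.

The relevant probability is 68,484/69,310 = 0.988083.
Expected number = 100 × 0.988083 = 99.

99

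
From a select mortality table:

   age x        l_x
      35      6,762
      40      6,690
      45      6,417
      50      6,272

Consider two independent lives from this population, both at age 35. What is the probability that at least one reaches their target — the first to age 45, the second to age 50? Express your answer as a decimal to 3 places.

0.996

p₁ = l_45/l_35 = 6,417/6,762 = 0.948980; p₂ = l_50/l_35 = 6,272/6,762 = 0.927536.
P(at least one) = 1 − (1−p₁)(1−p₂) = 1 − 0.051020 × 0.072464 = 0.996303.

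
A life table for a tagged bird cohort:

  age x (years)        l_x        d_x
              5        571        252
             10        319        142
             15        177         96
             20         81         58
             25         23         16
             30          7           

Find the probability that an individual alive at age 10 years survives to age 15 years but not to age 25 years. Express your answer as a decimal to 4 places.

This is the probability of reaching 15 but not 25, conditional on being alive at 10: (l_15 − l_25) / l_10.
= (177 − 23) / 319 = 154 / 319 = 0.482759.

0.4828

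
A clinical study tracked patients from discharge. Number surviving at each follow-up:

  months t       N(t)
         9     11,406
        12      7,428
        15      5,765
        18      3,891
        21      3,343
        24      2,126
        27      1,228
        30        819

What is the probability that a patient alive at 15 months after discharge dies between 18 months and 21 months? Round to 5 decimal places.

This is the probability of reaching 18 but not 21, conditional on being alive at 15: (N(18) − N(21)) / N(15).
= (3,891 − 3,343) / 5,765 = 548 / 5,765 = 0.095056.

0.09506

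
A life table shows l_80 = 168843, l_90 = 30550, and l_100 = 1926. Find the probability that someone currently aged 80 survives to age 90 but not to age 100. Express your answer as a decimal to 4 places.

This is the probability of reaching 90 but not 100, conditional on being alive at 80: (l_90 − l_100) / l_80.
= (30550 − 1926) / 168843 = 28624 / 168843 = 0.169530.

0.1695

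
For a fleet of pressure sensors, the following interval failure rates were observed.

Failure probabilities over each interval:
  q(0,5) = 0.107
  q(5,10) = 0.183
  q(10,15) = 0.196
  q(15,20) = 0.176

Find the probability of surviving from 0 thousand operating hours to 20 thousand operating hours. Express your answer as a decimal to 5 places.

0.48334

P(survive 0→20) = (1 − 0.107) × (1 − 0.183) × (1 − 0.196) × (1 − 0.176).
= 0.893 × 0.817 × 0.804 × 0.824 = 0.483344.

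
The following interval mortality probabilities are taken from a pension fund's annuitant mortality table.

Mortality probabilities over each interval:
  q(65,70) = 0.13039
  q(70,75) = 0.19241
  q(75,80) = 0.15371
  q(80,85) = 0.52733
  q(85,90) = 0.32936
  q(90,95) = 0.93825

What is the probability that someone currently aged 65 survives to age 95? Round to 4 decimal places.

P(survive 65→95) = (1 − 0.13039) × (1 − 0.19241) × (1 − 0.15371) × (1 − 0.52733) × (1 − 0.32936) × (1 − 0.93825).
= 0.86961 × 0.80759 × 0.84629 × 0.47267 × 0.67064 × 0.06175 = 0.011634.

0.0116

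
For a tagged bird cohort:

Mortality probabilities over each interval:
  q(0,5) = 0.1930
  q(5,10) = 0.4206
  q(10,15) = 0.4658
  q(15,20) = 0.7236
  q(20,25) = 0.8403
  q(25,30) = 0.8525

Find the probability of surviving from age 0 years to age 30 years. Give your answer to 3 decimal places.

0.002

Chaining the interval survival probabilities: (1 − 0.1930) × (1 − 0.4206) × (1 − 0.4658) × (1 − 0.7236) × (1 − 0.8403) × (1 − 0.8525).
= 0.8070 × 0.5794 × 0.5342 × 0.2764 × 0.1597 × 0.1475 = 0.001626.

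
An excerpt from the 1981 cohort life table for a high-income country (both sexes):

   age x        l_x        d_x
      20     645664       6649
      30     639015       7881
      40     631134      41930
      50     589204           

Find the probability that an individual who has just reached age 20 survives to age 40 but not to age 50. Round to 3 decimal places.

0.065

This is the probability of reaching 40 but not 50, conditional on being alive at 20: (l_40 − l_50) / l_20.
= (631134 − 589204) / 645664 = 41930 / 645664 = 0.064941.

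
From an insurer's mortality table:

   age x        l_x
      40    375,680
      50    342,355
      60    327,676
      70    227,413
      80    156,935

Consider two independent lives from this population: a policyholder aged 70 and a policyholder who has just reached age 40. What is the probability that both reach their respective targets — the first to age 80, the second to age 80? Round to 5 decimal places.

0.28827

p₁ = l_80/l_70 = 156,935/227,413 = 0.690088; p₂ = l_80/l_40 = 156,935/375,680 = 0.417736.
P(both) = p₁ × p₂ = 0.690088 × 0.417736 = 0.288275.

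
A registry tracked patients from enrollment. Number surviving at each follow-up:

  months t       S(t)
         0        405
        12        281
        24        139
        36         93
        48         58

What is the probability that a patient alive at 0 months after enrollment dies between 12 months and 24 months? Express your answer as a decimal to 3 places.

0.351

This is the probability of reaching 12 but not 24, conditional on being alive at 0: (S(12) − S(24)) / S(0).
= (281 − 139) / 405 = 142 / 405 = 0.350617.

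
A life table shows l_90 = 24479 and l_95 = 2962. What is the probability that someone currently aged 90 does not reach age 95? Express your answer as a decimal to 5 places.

0.87900

P(die before 95 | alive at 90) = 1 − l_95/l_90 = 1 − 2962/24479 = (21517)/24479 = 0.878998.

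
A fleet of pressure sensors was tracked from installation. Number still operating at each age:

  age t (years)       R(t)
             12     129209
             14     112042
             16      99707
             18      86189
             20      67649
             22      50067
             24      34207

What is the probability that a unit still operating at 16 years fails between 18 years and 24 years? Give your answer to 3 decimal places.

This is the probability of reaching 18 but not 24, conditional on being operational at 16: (R(18) − R(24)) / R(16).
= (86189 − 34207) / 99707 = 51982 / 99707 = 0.521348.

0.521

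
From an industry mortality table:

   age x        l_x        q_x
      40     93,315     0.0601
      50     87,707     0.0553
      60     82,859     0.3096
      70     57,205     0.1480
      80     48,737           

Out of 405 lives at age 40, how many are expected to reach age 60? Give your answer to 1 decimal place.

The relevant probability is 82,859/93,315 = 0.887949.
Expected number = 405 × 0.887949 = 359.6.

359.6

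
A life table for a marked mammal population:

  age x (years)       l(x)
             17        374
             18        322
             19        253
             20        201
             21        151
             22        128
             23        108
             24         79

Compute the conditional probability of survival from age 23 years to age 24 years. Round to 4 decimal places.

0.7315

The conditional survival probability is l(24)/l(23) = 79/108 = 0.731481.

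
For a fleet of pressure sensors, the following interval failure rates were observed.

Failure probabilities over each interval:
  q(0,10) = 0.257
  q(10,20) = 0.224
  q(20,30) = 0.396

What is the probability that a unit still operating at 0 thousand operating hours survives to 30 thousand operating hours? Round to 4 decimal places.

Survival from 0 to 30 is the product of surviving each interval: (1 − 0.257) × (1 − 0.224) × (1 − 0.396).
= 0.743 × 0.776 × 0.604 = 0.348247.

0.3482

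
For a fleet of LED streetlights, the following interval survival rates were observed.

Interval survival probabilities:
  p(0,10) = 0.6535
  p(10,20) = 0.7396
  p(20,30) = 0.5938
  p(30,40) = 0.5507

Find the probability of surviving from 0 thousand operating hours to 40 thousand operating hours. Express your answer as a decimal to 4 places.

The overall survival probability is 0.6535 × 0.7396 × 0.5938 × 0.5507.
= 0.158051.

0.1581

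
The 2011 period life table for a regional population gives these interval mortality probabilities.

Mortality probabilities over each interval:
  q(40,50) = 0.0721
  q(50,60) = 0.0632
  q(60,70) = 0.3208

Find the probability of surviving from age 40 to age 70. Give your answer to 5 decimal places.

Survival from 40 to 70 is the product of surviving each interval: (1 − 0.0721) × (1 − 0.0632) × (1 − 0.3208).
= 0.9279 × 0.9368 × 0.6792 = 0.590399.

0.59040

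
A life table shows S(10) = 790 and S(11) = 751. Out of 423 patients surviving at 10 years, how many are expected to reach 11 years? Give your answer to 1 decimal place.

402.1

The relevant probability is 751/790 = 0.950633.
Expected number = 423 × 0.950633 = 402.1.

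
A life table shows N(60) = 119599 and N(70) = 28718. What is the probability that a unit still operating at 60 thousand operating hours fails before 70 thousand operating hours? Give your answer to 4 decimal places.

P(fail before 70 | operational at 60) = 1 − N(70)/N(60) = 1 − 28718/119599 = (90881)/119599 = 0.759881.

0.7599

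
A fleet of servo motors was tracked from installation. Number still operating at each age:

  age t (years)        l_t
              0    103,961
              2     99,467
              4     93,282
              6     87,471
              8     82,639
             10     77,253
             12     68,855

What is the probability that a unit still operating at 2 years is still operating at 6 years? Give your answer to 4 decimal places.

The conditional survival probability is l_6/l_2 = 87,471/99,467 = 0.879397.

0.8794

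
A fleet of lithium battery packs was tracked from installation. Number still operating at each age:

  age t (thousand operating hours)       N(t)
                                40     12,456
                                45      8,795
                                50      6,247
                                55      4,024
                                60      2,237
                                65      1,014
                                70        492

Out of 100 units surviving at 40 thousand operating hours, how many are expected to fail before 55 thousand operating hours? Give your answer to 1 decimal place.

The relevant probability is 1 − 4,024/12,456 = 0.676943.
Expected number = 100 × 0.676943 = 67.7.

67.7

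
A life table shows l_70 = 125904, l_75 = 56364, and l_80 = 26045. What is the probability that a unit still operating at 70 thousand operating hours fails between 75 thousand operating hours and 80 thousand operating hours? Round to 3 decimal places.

This is the probability of reaching 75 but not 80, conditional on being operational at 70: (l_75 − l_80) / l_70.
= (56364 − 26045) / 125904 = 30319 / 125904 = 0.240810.

0.241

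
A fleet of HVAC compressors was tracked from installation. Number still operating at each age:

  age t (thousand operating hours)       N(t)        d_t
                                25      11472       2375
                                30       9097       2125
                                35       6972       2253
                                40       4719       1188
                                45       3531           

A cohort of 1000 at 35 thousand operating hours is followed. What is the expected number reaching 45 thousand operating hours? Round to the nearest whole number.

The relevant probability is 3531/6972 = 0.506454.
Expected number = 1000 × 0.506454 = 506.

506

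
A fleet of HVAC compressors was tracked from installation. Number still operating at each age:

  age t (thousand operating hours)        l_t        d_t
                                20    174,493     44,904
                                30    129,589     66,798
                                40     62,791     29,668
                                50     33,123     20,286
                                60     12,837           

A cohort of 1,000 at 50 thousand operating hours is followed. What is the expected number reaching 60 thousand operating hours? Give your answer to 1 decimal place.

The relevant probability is 12,837/33,123 = 0.387555.
Expected number = 1,000 × 0.387555 = 387.6.

387.6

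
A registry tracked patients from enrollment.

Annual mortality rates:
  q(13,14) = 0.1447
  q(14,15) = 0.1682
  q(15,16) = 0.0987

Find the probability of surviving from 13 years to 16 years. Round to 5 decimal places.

Survival from 13 to 16 is the product of surviving each interval: (1 − 0.1447) × (1 − 0.1682) × (1 − 0.0987).
= 0.8553 × 0.8318 × 0.9013 = 0.641220.

0.64122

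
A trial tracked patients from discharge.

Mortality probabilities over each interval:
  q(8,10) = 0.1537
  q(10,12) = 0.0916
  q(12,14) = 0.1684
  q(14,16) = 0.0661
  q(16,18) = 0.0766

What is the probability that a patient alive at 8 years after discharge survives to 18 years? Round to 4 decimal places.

0.5513

Chaining the interval survival probabilities: (1 − 0.1537) × (1 − 0.0916) × (1 − 0.1684) × (1 − 0.0661) × (1 − 0.0766).
= 0.8463 × 0.9084 × 0.8316 × 0.9339 × 0.9234 = 0.551323.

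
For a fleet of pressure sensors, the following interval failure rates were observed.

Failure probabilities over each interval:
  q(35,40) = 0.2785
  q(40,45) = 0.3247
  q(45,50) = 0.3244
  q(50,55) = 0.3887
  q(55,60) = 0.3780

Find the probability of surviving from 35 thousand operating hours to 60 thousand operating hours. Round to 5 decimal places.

The overall survival probability is (1 − 0.2785) × (1 − 0.3247) × (1 − 0.3244) × (1 − 0.3887) × (1 − 0.3780).
= 0.7215 × 0.6753 × 0.6756 × 0.6113 × 0.6220 = 0.125161.

0.12516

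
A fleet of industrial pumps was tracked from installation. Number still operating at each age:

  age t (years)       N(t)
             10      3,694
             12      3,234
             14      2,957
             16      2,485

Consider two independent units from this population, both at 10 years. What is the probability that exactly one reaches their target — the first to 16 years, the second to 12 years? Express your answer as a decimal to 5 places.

0.37030

p₁ = N(16)/N(10) = 2,485/3,694 = 0.672713; p₂ = N(12)/N(10) = 3,234/3,694 = 0.875474.
P(exactly one) = p₁(1−p₂) + (1−p₁)p₂ = 0.083770 + 0.286531 = 0.370302.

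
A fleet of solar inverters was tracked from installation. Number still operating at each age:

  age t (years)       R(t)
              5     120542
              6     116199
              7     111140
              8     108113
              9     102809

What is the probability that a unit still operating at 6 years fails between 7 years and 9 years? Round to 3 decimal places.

This is the probability of reaching 7 but not 9, conditional on being operational at 6: (R(7) − R(9)) / R(6).
= (111140 − 102809) / 116199 = 8331 / 116199 = 0.071696.

0.072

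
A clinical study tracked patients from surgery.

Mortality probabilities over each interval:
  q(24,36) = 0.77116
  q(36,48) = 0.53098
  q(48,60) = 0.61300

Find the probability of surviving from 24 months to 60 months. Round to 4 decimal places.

Survival from 24 to 60 is the product of surviving each interval: (1 − 0.77116) × (1 − 0.53098) × (1 − 0.61300).
= 0.22884 × 0.46902 × 0.38700 = 0.041537.

0.0415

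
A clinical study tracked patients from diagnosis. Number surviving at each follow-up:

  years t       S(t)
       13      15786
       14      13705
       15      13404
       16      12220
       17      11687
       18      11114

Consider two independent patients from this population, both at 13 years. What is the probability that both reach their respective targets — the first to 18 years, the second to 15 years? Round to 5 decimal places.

p₁ = S(18)/S(13) = 11114/15786 = 0.704042; p₂ = S(15)/S(13) = 13404/15786 = 0.849107.
P(both) = p₁ × p₂ = 0.704042 × 0.849107 = 0.597807.

0.59781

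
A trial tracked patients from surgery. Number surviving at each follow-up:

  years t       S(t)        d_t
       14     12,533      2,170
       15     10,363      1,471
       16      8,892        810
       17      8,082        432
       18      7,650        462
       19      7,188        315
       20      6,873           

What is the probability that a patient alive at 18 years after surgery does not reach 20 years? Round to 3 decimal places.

P(die before 20 | alive at 18) = 1 − S(20)/S(18) = 1 − 6,873/7,650 = (777)/7,650 = 0.101569.

0.102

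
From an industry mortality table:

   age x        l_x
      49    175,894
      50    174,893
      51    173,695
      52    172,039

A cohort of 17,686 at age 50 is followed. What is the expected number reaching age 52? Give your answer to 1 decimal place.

17397.4

The relevant probability is 172,039/174,893 = 0.983681.
Expected number = 17,686 × 0.983681 = 17397.4.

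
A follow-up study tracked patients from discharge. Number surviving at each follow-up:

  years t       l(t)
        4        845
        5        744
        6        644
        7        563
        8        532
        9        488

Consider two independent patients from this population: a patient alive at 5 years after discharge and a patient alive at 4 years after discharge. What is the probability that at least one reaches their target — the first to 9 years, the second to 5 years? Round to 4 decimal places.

p₁ = l(9)/l(5) = 488/744 = 0.655914; p₂ = l(5)/l(4) = 744/845 = 0.880473.
P(at least one) = 1 − (1−p₁)(1−p₂) = 1 − 0.344086 × 0.119527 = 0.958872.

0.9589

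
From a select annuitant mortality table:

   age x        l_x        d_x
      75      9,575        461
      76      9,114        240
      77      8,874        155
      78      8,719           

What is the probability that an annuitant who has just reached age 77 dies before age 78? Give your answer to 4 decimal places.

0.0175

P(die before 78 | alive at 77) = 1 − l_78/l_77 = 1 − 8,719/8,874 = (155)/8,874 = 0.017467.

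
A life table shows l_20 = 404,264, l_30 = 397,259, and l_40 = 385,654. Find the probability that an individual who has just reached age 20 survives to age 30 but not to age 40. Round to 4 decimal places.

We want 10|10q20 = (l_30 − l_40)/l_20.
This is the probability of reaching 30 but not 40, conditional on being alive at 20: (l_30 − l_40) / l_20.
= (397,259 − 385,654) / 404,264 = 11,605 / 404,264 = 0.028706.

0.0287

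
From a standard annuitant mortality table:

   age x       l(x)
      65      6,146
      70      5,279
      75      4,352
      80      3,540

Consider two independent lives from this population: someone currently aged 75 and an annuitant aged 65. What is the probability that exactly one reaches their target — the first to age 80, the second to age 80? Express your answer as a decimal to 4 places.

p₁ = l(80)/l(75) = 3,540/4,352 = 0.813419; p₂ = l(80)/l(65) = 3,540/6,146 = 0.575984.
P(exactly one) = p₁(1−p₂) + (1−p₁)p₂ = 0.344903 + 0.107468 = 0.452370.

0.4524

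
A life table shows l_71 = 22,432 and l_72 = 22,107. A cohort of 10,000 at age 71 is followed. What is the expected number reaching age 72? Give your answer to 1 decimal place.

The relevant probability is 22,107/22,432 = 0.985512.
Expected number = 10,000 × 0.985512 = 9855.1.

9855.1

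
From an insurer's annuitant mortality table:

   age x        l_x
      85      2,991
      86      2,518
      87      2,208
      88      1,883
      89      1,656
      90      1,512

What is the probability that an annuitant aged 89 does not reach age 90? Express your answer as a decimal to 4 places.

0.0870

P(die before 90 | alive at 89) = 1 − l_90/l_89 = 1 − 1,512/1,656 = (144)/1,656 = 0.086957.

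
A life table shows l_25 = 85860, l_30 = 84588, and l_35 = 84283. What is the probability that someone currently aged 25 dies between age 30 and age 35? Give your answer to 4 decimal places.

We want 5|5q25 = (l_30 − l_35)/l_25.
This is the probability of reaching 30 but not 35, conditional on being alive at 25: (l_30 − l_35) / l_25.
= (84588 − 84283) / 85860 = 305 / 85860 = 0.003552.

0.0036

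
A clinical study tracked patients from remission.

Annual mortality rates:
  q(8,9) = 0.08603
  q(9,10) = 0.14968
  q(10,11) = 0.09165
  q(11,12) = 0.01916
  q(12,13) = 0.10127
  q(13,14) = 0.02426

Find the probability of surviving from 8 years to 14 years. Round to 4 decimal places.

Chaining the interval survival probabilities: (1 − 0.08603) × (1 − 0.14968) × (1 − 0.09165) × (1 − 0.01916) × (1 − 0.10127) × (1 − 0.02426).
= 0.91397 × 0.85032 × 0.90835 × 0.98084 × 0.89873 × 0.97574 = 0.607196.

0.6072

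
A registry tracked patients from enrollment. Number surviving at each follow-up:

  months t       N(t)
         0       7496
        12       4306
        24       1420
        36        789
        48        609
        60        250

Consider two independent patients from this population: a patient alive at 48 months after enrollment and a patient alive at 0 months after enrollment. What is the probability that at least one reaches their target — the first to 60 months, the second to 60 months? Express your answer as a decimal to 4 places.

p₁ = N(60)/N(48) = 250/609 = 0.410509; p₂ = N(60)/N(0) = 250/7496 = 0.033351.
P(at least one) = 1 − (1−p₁)(1−p₂) = 1 − 0.589491 × 0.966649 = 0.430169.

0.4302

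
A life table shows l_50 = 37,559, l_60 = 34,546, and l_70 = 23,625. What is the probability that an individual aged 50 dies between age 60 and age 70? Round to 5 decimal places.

0.29077

This is the probability of reaching 60 but not 70, conditional on being alive at 50: (l_60 − l_70) / l_50.
= (34,546 − 23,625) / 37,559 = 10,921 / 37,559 = 0.290769.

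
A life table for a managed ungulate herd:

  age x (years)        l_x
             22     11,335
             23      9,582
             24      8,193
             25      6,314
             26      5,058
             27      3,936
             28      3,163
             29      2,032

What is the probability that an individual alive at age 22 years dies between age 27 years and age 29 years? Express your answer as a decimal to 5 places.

This is the probability of reaching 27 but not 29, conditional on being alive at 22: (l_27 − l_29) / l_22.
= (3,936 − 2,032) / 11,335 = 1,904 / 11,335 = 0.167975.

0.16798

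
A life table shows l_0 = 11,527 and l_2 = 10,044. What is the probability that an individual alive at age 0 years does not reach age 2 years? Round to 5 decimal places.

0.12865

P(die before 2 | alive at 0) = 1 − l_2/l_0 = 1 − 10,044/11,527 = (1,483)/11,527 = 0.128654.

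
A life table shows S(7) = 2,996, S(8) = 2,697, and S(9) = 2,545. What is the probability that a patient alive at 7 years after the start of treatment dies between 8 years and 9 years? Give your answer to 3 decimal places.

0.051

This is the probability of reaching 8 but not 9, conditional on being alive at 7: (S(8) − S(9)) / S(7).
= (2,697 − 2,545) / 2,996 = 152 / 2,996 = 0.050734.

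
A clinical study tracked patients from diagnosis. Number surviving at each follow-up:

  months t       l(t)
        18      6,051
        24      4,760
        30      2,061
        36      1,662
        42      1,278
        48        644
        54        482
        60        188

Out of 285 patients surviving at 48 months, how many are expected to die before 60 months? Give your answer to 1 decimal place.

201.8

The relevant probability is 1 − 188/644 = 0.708075.
Expected number = 285 × 0.708075 = 201.8.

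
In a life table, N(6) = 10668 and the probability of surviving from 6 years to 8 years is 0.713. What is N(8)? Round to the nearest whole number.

7606

N(8) = N(6) × p = 10668 × 0.713 = 7606.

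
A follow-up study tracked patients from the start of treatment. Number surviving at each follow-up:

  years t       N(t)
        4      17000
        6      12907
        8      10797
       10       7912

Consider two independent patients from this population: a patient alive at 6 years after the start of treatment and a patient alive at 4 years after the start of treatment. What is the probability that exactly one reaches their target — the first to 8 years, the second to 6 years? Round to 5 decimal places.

p₁ = N(8)/N(6) = 10797/12907 = 0.836523; p₂ = N(6)/N(4) = 12907/17000 = 0.759235.
P(exactly one) = p₁(1−p₂) + (1−p₁)p₂ = 0.201405 + 0.124117 = 0.325523.

0.32552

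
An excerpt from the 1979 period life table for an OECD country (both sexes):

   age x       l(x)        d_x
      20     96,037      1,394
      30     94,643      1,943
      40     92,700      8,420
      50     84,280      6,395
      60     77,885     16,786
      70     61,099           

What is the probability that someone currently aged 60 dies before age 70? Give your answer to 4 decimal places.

0.2155

P(die before 70 | alive at 60) = 1 − l(70)/l(60) = 1 − 61,099/77,885 = (16,786)/77,885 = 0.215523.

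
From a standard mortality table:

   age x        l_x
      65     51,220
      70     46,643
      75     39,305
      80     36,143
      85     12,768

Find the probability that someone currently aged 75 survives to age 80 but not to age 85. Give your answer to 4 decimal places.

We want 5|5q75 = (l_80 − l_85)/l_75.
This is the probability of reaching 80 but not 85, conditional on being alive at 75: (l_80 − l_85) / l_75.
= (36,143 − 12,768) / 39,305 = 23,375 / 39,305 = 0.594708.

0.5947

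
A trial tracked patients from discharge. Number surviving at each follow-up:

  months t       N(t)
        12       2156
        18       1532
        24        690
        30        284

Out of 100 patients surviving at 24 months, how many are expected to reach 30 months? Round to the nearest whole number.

41

The relevant probability is 284/690 = 0.411594.
Expected number = 100 × 0.411594 = 41.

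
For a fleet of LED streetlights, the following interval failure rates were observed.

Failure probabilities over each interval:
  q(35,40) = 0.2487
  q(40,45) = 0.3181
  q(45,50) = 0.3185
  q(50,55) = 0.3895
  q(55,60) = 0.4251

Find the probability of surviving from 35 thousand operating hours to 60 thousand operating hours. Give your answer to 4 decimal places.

Chaining the interval survival probabilities: (1 − 0.2487) × (1 − 0.3181) × (1 − 0.3185) × (1 − 0.3895) × (1 − 0.4251).
= 0.7513 × 0.6819 × 0.6815 × 0.6105 × 0.5749 = 0.122540.

0.1225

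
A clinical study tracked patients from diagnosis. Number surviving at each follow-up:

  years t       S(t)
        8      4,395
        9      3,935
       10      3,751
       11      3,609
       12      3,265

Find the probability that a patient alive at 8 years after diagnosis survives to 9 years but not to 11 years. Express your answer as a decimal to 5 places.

0.07418

This is the probability of reaching 9 but not 11, conditional on being alive at 8: (S(9) − S(11)) / S(8).
= (3,935 − 3,609) / 4,395 = 326 / 4,395 = 0.074175.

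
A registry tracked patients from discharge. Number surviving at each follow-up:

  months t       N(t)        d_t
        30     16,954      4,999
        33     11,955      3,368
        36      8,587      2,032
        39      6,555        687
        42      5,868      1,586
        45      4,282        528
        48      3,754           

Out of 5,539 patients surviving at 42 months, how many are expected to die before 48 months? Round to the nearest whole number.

1995

The relevant probability is 1 − 3,754/5,868 = 0.360259.
Expected number = 5,539 × 0.360259 = 1995.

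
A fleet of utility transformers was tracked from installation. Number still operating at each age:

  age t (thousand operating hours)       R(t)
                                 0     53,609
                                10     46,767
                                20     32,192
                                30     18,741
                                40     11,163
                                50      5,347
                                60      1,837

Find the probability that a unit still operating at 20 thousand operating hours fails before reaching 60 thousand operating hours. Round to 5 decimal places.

0.94294

P(fail before 60 | operational at 20) = 1 − R(60)/R(20) = 1 − 1,837/32,192 = (30,355)/32,192 = 0.942936.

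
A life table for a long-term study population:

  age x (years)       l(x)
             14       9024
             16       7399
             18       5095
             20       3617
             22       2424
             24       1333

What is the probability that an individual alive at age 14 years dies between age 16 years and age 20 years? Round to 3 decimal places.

0.419

This is the probability of reaching 16 but not 20, conditional on being alive at 14: (l(16) − l(20)) / l(14).
= (7399 − 3617) / 9024 = 3782 / 9024 = 0.419105.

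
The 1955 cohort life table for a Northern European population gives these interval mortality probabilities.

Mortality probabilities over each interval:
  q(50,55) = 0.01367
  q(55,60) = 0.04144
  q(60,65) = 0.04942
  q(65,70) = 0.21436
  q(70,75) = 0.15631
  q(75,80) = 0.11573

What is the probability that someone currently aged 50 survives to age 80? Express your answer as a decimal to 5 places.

Survival from 50 to 80 is the product of surviving each interval: (1 − 0.01367) × (1 − 0.04144) × (1 − 0.04942) × (1 − 0.21436) × (1 − 0.15631) × (1 − 0.11573).
= 0.98633 × 0.95856 × 0.95058 × 0.78564 × 0.84369 × 0.88427 = 0.526771.

0.52677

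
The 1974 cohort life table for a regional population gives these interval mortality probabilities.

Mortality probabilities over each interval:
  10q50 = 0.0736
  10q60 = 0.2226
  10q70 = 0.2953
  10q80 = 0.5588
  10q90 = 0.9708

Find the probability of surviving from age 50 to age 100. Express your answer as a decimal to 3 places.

0.007

Chaining the interval survival probabilities: (1 − 0.0736) × (1 − 0.2226) × (1 − 0.2953) × (1 − 0.5588) × (1 − 0.9708).
= 0.9264 × 0.7774 × 0.7047 × 0.4412 × 0.0292 = 0.006538.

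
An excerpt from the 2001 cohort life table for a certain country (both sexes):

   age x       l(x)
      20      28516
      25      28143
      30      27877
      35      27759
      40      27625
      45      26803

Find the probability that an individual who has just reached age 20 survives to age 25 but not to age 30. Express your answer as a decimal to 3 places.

0.009

This is the probability of reaching 25 but not 30, conditional on being alive at 20: (l(25) − l(30)) / l(20).
= (28143 − 27877) / 28516 = 266 / 28516 = 0.009328.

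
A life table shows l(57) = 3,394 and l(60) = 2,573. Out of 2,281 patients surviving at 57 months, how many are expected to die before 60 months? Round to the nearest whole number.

The relevant probability is 1 − 2,573/3,394 = 0.241897.
Expected number = 2,281 × 0.241897 = 552.

552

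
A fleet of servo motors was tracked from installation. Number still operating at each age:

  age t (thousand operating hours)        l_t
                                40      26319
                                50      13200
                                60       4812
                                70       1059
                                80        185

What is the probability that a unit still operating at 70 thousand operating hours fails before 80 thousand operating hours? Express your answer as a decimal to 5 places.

P(fail before 80 | operational at 70) = 1 − l_80/l_70 = 1 − 185/1059 = (874)/1059 = 0.825307.

0.82531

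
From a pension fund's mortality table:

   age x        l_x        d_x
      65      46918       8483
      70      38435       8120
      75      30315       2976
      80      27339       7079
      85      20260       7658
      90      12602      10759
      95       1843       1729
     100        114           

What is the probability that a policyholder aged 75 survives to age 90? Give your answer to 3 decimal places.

We want 15p75 = l_90/l_75.
The conditional survival probability is l_90/l_75 = 12602/30315 = 0.415702.

0.416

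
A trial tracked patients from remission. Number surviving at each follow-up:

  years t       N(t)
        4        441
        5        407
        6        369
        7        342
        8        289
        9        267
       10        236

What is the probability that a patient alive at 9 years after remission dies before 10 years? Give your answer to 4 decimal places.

P(die before 10 | alive at 9) = 1 − N(10)/N(9) = 1 − 236/267 = (31)/267 = 0.116105.

0.1161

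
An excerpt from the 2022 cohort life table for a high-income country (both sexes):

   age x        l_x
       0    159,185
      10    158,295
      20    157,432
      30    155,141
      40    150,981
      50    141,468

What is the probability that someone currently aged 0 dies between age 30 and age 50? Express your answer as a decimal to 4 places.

We want 30|20q0 = (l_30 − l_50)/l_0.
This is the probability of reaching 30 but not 50, conditional on being alive at 0: (l_30 − l_50) / l_0.
= (155,141 − 141,468) / 159,185 = 13,673 / 159,185 = 0.085894.

0.0859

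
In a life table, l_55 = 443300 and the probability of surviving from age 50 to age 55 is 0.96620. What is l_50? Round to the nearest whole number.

l_50 = l_55 / p = 443300 / 0.96620 = 458808.

458808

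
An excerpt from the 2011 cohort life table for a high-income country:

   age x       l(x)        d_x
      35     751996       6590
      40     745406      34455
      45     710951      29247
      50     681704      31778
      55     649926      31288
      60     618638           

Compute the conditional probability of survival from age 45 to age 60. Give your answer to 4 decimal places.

0.8702

The conditional survival probability is l(60)/l(45) = 618638/710951 = 0.870156.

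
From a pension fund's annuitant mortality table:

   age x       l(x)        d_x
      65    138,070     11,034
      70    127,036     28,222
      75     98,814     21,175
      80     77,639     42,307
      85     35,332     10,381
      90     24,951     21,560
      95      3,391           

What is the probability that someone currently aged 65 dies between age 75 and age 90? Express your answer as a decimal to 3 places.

This is the probability of reaching 75 but not 90, conditional on being alive at 65: (l(75) − l(90)) / l(65).
= (98,814 − 24,951) / 138,070 = 73,863 / 138,070 = 0.534968.

0.535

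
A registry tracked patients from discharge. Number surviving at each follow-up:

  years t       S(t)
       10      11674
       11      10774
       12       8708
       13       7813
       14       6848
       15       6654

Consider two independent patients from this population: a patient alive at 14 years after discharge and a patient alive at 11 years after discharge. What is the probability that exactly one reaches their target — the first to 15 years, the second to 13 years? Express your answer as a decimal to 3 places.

p₁ = S(15)/S(14) = 6654/6848 = 0.971671; p₂ = S(13)/S(11) = 7813/10774 = 0.725172.
P(exactly one) = p₁(1−p₂) + (1−p₁)p₂ = 0.267042 + 0.020543 = 0.287586.

0.288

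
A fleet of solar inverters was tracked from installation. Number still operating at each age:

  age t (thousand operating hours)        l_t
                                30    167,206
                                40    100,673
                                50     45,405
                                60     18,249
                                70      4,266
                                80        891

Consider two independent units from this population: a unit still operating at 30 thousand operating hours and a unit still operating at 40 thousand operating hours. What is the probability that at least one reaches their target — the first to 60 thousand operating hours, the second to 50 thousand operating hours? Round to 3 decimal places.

p₁ = l_60/l_30 = 18,249/167,206 = 0.109141; p₂ = l_50/l_40 = 45,405/100,673 = 0.451015.
P(at least one) = 1 − (1−p₁)(1−p₂) = 1 − 0.890859 × 0.548985 = 0.510932.

0.511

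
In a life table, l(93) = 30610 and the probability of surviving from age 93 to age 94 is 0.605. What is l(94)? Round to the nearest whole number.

l(94) = l(93) × p = 30610 × 0.605 = 18519.

18519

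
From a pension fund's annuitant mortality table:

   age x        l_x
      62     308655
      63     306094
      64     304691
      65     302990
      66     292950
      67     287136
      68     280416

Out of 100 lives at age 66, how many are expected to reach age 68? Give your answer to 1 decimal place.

95.7

The relevant probability is 280416/292950 = 0.957215.
Expected number = 100 × 0.957215 = 95.7.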